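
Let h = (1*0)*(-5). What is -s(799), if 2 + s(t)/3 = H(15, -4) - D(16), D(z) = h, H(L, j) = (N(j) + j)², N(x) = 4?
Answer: 6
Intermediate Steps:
H(L, j) = (4 + j)²
h = 0 (h = 0*(-5) = 0)
D(z) = 0
s(t) = -6 (s(t) = -6 + 3*((4 - 4)² - 1*0) = -6 + 3*(0² + 0) = -6 + 3*(0 + 0) = -6 + 3*0 = -6 + 0 = -6)
-s(799) = -1*(-6) = 6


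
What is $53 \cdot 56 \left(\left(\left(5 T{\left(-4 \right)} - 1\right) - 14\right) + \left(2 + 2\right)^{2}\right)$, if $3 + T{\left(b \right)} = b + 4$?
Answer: $-41552$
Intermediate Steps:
$T{\left(b \right)} = 1 + b$ ($T{\left(b \right)} = -3 + \left(b + 4\right) = -3 + \left(4 + b\right) = 1 + b$)
$53 \cdot 56 \left(\left(\left(5 T{\left(-4 \right)} - 1\right) - 14\right) + \left(2 + 2\right)^{2}\right) = 53 \cdot 56 \left(\left(\left(5 \left(1 - 4\right) - 1\right) - 14\right) + \left(2 + 2\right)^{2}\right) = 2968 \left(\left(\left(5 \left(-3\right) - 1\right) - 14\right) + 4^{2}\right) = 2968 \left(\left(\left(-15 - 1\right) - 14\right) + 16\right) = 2968 \left(\left(-16 - 14\right) + 16\right) = 2968 \left(-30 + 16\right) = 2968 \left(-14\right) = -41552$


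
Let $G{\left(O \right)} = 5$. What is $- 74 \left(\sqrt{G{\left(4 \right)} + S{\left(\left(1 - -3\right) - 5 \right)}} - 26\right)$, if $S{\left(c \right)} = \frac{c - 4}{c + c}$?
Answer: $1924 - 37 \sqrt{30} \approx 1721.3$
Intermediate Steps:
$S{\left(c \right)} = \frac{-4 + c}{2 c}$
$- 74 \left(\sqrt{G{\left(4 \right)} + S{\left(\left(1 - -3\right) - 5 \right)}} - 26\right) = - 74 \left(\sqrt{5 + \frac{-4 + \left(\left(1 - -3\right) - 5\right)}{2 \left(\left(1 - -3\right) - 5\right)}} - 26\right) = - 74 \left(\sqrt{5 + \frac{-4 + \left(\left(1 + 3\right) - 5\right)}{2 \left(\left(1 + 3\right) - 5\right)}} - 26\right) = - 74 \left(\sqrt{5 + \frac{-4 + \left(4 - 5\right)}{2 \left(4 - 5\right)}} - 26\right) = - 74 \left(\sqrt{5 + \frac{-4 - 1}{2 \left(-1\right)}} - 26\right) = - 74 \left(\sqrt{5 + \frac{1}{2} \left(-1\right) \left(-5\right)} - 26\right) = - 74 \left(\sqrt{5 + \frac{5}{2}} - 26\right) = - 74 \left(\sqrt{\frac{15}{2}} - 26\right) = - 74 \left(\frac{\sqrt{30}}{2} - 26\right) = - 74 \left(-26 + \frac{\sqrt{30}}{2}\right) = 1924 - 37 \sqrt{30}$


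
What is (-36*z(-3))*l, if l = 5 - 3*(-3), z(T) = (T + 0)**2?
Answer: -4536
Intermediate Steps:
z(T) = T**2
l = 14 (l = 5 + 9 = 14)
(-36*z(-3))*l = -36*(-3)**2*14 = -36*9*14 = -324*14 = -4536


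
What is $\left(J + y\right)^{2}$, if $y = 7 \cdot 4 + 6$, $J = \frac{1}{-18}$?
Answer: $\frac{373321}{324} \approx 1152.2$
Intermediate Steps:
$J = - \frac{1}{18} \approx -0.055556$
$y = 34$ ($y = 28 + 6 = 34$)
$\left(J + y\right)^{2} = \left(- \frac{1}{18} + 34\right)^{2} = \left(\frac{611}{18}\right)^{2} = \frac{373321}{324}$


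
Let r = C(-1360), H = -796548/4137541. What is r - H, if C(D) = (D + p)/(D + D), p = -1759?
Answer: 15071600939/11254111520 ≈ 1.3392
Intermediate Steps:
C(D) = (-1759 + D)/(2*D) (C(D) = (D - 1759)/(D + D) = (-1759 + D)/((2*D)) = (-1759 + D)*(1/(2*D)) = (-1759 + D)/(2*D))
H = -796548/4137541 (H = -796548*1/4137541 = -796548/4137541 ≈ -0.19252)
r = 3119/2720 (r = (½)*(-1759 - 1360)/(-1360) = (½)*(-1/1360)*(-3119) = 3119/2720 ≈ 1.1467)
r - H = 3119/2720 - 1*(-796548/4137541) = 3119/2720 + 796548/4137541 = 15071600939/11254111520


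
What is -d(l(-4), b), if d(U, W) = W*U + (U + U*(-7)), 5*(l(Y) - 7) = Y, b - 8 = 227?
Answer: -7099/5 ≈ -1419.8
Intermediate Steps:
b = 235 (b = 8 + 227 = 235)
l(Y) = 7 + Y/5
d(U, W) = -6*U + U*W (d(U, W) = U*W + (U - 7*U) = U*W - 6*U = -6*U + U*W)
-d(l(-4), b) = -(7 + (⅕)*(-4))*(-6 + 235) = -(7 - ⅘)*229 = -31*229/5 = -1*7099/5 = -7099/5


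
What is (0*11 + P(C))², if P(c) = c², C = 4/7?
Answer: 256/2401 ≈ 0.10662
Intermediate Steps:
C = 4/7 (C = 4*(⅐) = 4/7 ≈ 0.57143)
(0*11 + P(C))² = (0*11 + (4/7)²)² = (0 + 16/49)² = (16/49)² = 256/2401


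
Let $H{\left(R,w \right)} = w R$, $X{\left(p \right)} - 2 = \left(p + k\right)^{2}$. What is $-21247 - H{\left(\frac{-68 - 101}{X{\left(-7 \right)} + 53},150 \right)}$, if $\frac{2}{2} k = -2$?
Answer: $- \frac{1432121}{68} \approx -21061.0$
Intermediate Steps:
$k = -2$
$X{\left(p \right)} = 2 + \left(-2 + p\right)^{2}$ ($X{\left(p \right)} = 2 + \left(p - 2\right)^{2} = 2 + \left(-2 + p\right)^{2}$)
$H{\left(R,w \right)} = R w$
$-21247 - H{\left(\frac{-68 - 101}{X{\left(-7 \right)} + 53},150 \right)} = -21247 - \frac{-68 - 101}{\left(2 + \left(-2 - 7\right)^{2}\right) + 53} \cdot 150 = -21247 - - \frac{169}{\left(2 + \left(-9\right)^{2}\right) + 53} \cdot 150 = -21247 - - \frac{169}{\left(2 + 81\right) + 53} \cdot 150 = -21247 - - \frac{169}{83 + 53} \cdot 150 = -21247 - - \frac{169}{136} \cdot 150 = -21247 - \left(-169\right) \frac{1}{136} \cdot 150 = -21247 - \left(- \frac{169}{136}\right) 150 = -21247 - - \frac{12675}{68} = -21247 + \frac{12675}{68} = - \frac{1432121}{68}$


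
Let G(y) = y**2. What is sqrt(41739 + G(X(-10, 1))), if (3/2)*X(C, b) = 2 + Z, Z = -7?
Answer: 31*sqrt(391)/3 ≈ 204.33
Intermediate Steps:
X(C, b) = -10/3 (X(C, b) = 2*(2 - 7)/3 = (2/3)*(-5) = -10/3)
sqrt(41739 + G(X(-10, 1))) = sqrt(41739 + (-10/3)**2) = sqrt(41739 + 100/9) = sqrt(375751/9) = 31*sqrt(391)/3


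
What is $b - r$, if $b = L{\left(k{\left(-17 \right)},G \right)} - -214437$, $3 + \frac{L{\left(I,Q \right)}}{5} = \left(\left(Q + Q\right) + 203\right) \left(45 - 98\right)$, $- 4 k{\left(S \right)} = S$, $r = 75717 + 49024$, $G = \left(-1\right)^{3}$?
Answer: $36416$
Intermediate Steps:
$G = -1$
$r = 124741$
$k{\left(S \right)} = - \frac{S}{4}$
$L{\left(I,Q \right)} = -53810 - 530 Q$ ($L{\left(I,Q \right)} = -15 + 5 \left(\left(Q + Q\right) + 203\right) \left(45 - 98\right) = -15 + 5 \left(2 Q + 203\right) \left(-53\right) = -15 + 5 \left(203 + 2 Q\right) \left(-53\right) = -15 + 5 \left(-10759 - 106 Q\right) = -15 - \left(53795 + 530 Q\right) = -53810 - 530 Q$)
$b = 161157$ ($b = \left(-53810 - -530\right) - -214437 = \left(-53810 + 530\right) + 214437 = -53280 + 214437 = 161157$)
$b - r = 161157 - 124741 = 36416$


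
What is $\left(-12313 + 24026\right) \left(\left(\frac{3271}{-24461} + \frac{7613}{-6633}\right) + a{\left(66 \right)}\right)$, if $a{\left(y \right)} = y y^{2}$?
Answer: $\frac{546364180081471856}{162249813} \approx 3.3674 \cdot 10^{9}$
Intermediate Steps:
$a{\left(y \right)} = y^{3}$
$\left(-12313 + 24026\right) \left(\left(\frac{3271}{-24461} + \frac{7613}{-6633}\right) + a{\left(66 \right)}\right) = \left(-12313 + 24026\right) \left(\left(\frac{3271}{-24461} + \frac{7613}{-6633}\right) + 66^{3}\right) = 11713 \left(\left(3271 \left(- \frac{1}{24461}\right) + 7613 \left(- \frac{1}{6633}\right)\right) + 287496\right) = 11713 \left(\left(- \frac{3271}{24461} - \frac{7613}{6633}\right) + 287496\right) = 11713 \left(- \frac{207918136}{162249813} + 287496\right) = 11713 \cdot \frac{46645964320112}{162249813} = \frac{546364180081471856}{162249813}$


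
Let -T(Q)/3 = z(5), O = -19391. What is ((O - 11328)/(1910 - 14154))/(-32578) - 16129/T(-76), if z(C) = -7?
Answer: -70699091497/92050392 ≈ -768.05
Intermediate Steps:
T(Q) = 21 (T(Q) = -3*(-7) = 21)
((O - 11328)/(1910 - 14154))/(-32578) - 16129/T(-76) = ((-19391 - 11328)/(1910 - 14154))/(-32578) - 16129/21 = -30719/(-12244)*(-1/32578) - 16129*1/21 = -30719*(-1/12244)*(-1/32578) - 16129/21 = (30719/12244)*(-1/32578) - 16129/21 = -2363/30683464 - 16129/21 = -70699091497/92050392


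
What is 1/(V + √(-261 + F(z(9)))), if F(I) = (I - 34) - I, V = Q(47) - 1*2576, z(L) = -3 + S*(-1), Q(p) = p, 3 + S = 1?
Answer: -2529/6396136 - I*√295/6396136 ≈ -0.00039539 - 2.6853e-6*I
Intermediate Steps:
S = -2 (S = -3 + 1 = -2)
z(L) = -1 (z(L) = -3 - 2*(-1) = -3 + 2 = -1)
V = -2529 (V = 47 - 1*2576 = 47 - 2576 = -2529)
F(I) = -34 (F(I) = (-34 + I) - I = -34)
1/(V + √(-261 + F(z(9)))) = 1/(-2529 + √(-261 - 34)) = 1/(-2529 + √(-295)) = 1/(-2529 + I*√295)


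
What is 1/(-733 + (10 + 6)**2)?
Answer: -1/477 ≈ -0.0020964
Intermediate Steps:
1/(-733 + (10 + 6)**2) = 1/(-733 + 16**2) = 1/(-733 + 256) = 1/(-477) = -1/477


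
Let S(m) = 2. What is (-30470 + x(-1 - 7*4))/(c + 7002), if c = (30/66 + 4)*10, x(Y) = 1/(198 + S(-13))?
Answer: -67033989/15502400 ≈ -4.3241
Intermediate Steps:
x(Y) = 1/200 (x(Y) = 1/(198 + 2) = 1/200)
c = 490/11 (c = (30*(1/66) + 4)*10 = (5/11 + 4)*10 = (49/11)*10 = 490/11 ≈ 44.545)
(-30470 + x(-1 - 7*4))/(c + 7002) = (-30470 + 1/200)/(490/11 + 7002) = -6093999/(200*77512/11) = -6093999/200*11/77512 = -67033989/15502400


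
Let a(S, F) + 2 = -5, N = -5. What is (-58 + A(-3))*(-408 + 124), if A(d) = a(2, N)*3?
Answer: 22436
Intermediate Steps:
a(S, F) = -7 (a(S, F) = -2 - 5 = -7)
A(d) = -21 (A(d) = -7*3 = -21)
(-58 + A(-3))*(-408 + 124) = (-58 - 21)*(-408 + 124) = -79*(-284) = 22436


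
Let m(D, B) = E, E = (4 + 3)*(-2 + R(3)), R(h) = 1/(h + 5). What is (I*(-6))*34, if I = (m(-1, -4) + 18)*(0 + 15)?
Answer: -29835/2 ≈ -14918.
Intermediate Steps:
R(h) = 1/(5 + h)
E = -105/8 (E = (4 + 3)*(-2 + 1/(5 + 3)) = 7*(-2 + 1/8) = 7*(-2 + ⅛) = 7*(-15/8) = -105/8 ≈ -13.125)
m(D, B) = -105/8
I = 585/8 (I = (-105/8 + 18)*(0 + 15) = (39/8)*15 = 585/8 ≈ 73.125)
(I*(-6))*34 = ((585/8)*(-6))*34 = -1755/4*34 = -29835/2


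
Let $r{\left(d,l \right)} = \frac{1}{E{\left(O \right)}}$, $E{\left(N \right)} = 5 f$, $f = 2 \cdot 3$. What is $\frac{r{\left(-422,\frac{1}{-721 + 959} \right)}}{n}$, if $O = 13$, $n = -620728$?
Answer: $- \frac{1}{18621840} \approx -5.37 \cdot 10^{-8}$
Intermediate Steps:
$f = 6$
$E{\left(N \right)} = 30$ ($E{\left(N \right)} = 5 \cdot 6 = 30$)
$r{\left(d,l \right)} = \frac{1}{30}$
$\frac{r{\left(-422,\frac{1}{-721 + 959} \right)}}{n} = \frac{1}{30 \left(-620728\right)} = \frac{1}{30} \left(- \frac{1}{620728}\right) = - \frac{1}{18621840}$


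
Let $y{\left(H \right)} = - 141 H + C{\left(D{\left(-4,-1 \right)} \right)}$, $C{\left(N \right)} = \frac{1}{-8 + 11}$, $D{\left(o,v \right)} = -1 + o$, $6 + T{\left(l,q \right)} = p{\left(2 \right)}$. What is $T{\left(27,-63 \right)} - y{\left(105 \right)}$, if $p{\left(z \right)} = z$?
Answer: $\frac{44402}{3} \approx 14801.0$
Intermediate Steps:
$T{\left(l,q \right)} = -4$ ($T{\left(l,q \right)} = -6 + 2 = -4$)
$C{\left(N \right)} = \frac{1}{3}$
$y{\left(H \right)} = \frac{1}{3} - 141 H$ ($y{\left(H \right)} = - 141 H + \frac{1}{3} = \frac{1}{3} - 141 H$)
$T{\left(27,-63 \right)} - y{\left(105 \right)} = -4 - \left(\frac{1}{3} - 14805\right) = -4 - - \frac{44414}{3} = -4 + \frac{44414}{3} = \frac{44402}{3}$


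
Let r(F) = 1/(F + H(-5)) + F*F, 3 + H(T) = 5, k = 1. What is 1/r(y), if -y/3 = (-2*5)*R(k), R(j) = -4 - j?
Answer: 148/3329999 ≈ 4.4444e-5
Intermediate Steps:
H(T) = 2 (H(T) = -3 + 5 = 2)
y = -150 (y = -3*(-2*5)*(-4 - 1*1) = -(-30)*(-4 - 1) = -(-30)*(-5) = -3*50 = -150)
r(F) = F**2 + 1/(2 + F) (r(F) = 1/(F + 2) + F*F = 1/(2 + F) + F**2 = F**2 + 1/(2 + F))
1/r(y) = 1/((1 + (-150)**3 + 2*(-150)**2)/(2 - 150)) = 1/((1 - 3375000 + 2*22500)/(-148)) = 1/(-(1 - 3375000 + 45000)/148) = 1/(-1/148*(-3329999)) = 1/(3329999/148) = 148/3329999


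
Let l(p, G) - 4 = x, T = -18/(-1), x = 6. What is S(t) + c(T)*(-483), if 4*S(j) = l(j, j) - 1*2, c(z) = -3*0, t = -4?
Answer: 2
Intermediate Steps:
T = 18 (T = -18*(-1) = 18)
l(p, G) = 10 (l(p, G) = 4 + 6 = 10)
c(z) = 0
S(j) = 2 (S(j) = (10 - 1*2)/4 = (10 - 2)/4 = (¼)*8 = 2)
S(t) + c(T)*(-483) = 2 + 0*(-483) = 2 + 0 = 2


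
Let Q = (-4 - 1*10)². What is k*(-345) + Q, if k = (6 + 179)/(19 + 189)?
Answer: -23057/208 ≈ -110.85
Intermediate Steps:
k = 185/208 ≈ 0.88942
Q = 196 (Q = (-4 - 10)² = (-14)² = 196)
k*(-345) + Q = (185/208)*(-345) + 196 = -63825/208 + 196 = -23057/208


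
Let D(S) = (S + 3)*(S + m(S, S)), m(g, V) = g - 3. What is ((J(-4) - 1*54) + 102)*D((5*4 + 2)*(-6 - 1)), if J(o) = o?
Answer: 2066284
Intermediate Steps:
m(g, V) = -3 + g
D(S) = (-3 + 2*S)*(3 + S) (D(S) = (S + 3)*(S + (-3 + S)) = (3 + S)*(-3 + 2*S) = (-3 + 2*S)*(3 + S))
((J(-4) - 1*54) + 102)*D((5*4 + 2)*(-6 - 1)) = ((-4 - 1*54) + 102)*(-9 + 2*((5*4 + 2)*(-6 - 1))² + 3*((5*4 + 2)*(-6 - 1))) = ((-4 - 54) + 102)*(-9 + 2*((20 + 2)*(-7))² + 3*((20 + 2)*(-7))) = (-58 + 102)*(-9 + 2*(22*(-7))² + 3*(22*(-7))) = 44*(-9 + 2*(-154)² + 3*(-154)) = 44*(-9 + 2*23716 - 462) = 44*(-9 + 47432 - 462) = 44*46961 = 2066284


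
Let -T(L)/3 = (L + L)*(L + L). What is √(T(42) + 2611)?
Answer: I*√18557 ≈ 136.22*I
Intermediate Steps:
T(L) = -12*L² (T(L) = -3*(L + L)*(L + L) = -3*2*L*2*L = -12*L²)
√(T(42) + 2611) = √(-12*42² + 2611) = √(-12*1764 + 2611) = √(-21168 + 2611) = √(-18557) = I*√18557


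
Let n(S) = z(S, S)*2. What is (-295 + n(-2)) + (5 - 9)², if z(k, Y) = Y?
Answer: -283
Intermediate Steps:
n(S) = 2*S (n(S) = S*2 = 2*S)
(-295 + n(-2)) + (5 - 9)² = (-295 + 2*(-2)) + (5 - 9)² = (-295 - 4) + (-4)² = -299 + 16 = -283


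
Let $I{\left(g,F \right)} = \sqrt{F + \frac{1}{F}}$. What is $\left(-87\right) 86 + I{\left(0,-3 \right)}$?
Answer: $-7482 + \frac{i \sqrt{30}}{3} \approx -7482.0 + 1.8257 i$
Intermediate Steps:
$\left(-87\right) 86 + I{\left(0,-3 \right)} = \left(-87\right) 86 + \sqrt{-3 + \frac{1}{-3}} = -7482 + \sqrt{-3 - \frac{1}{3}} = -7482 + \sqrt{- \frac{10}{3}} = -7482 + \frac{i \sqrt{30}}{3}$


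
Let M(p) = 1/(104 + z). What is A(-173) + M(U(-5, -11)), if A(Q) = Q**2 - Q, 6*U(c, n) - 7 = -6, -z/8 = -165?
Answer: 42865249/1424 ≈ 30102.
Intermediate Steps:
z = 1320 (z = -8*(-165) = 1320)
U(c, n) = 1/6 (U(c, n) = 7/6 + (1/6)*(-6) = 7/6 - 1 = 1/6)
M(p) = 1/1424 (M(p) = 1/(104 + 1320) = 1/1424)
A(-173) + M(U(-5, -11)) = -173*(-1 - 173) + 1/1424 = -173*(-174) + 1/1424 = 30102 + 1/1424 = 42865249/1424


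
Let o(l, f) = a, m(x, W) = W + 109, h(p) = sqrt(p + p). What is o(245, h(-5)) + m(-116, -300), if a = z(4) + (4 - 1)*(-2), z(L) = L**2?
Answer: -181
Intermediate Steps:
h(p) = sqrt(2)*sqrt(p) (h(p) = sqrt(2*p) = sqrt(2)*sqrt(p))
a = 10 (a = 4**2 + (4 - 1)*(-2) = 16 + 3*(-2) = 16 - 6 = 10)
m(x, W) = 109 + W
o(l, f) = 10
o(245, h(-5)) + m(-116, -300) = 10 + (109 - 300) = 10 - 191 = -181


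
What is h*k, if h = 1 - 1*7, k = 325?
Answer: -1950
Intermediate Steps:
h = -6 (h = 1 - 7 = -6)
h*k = -6*325 = -1950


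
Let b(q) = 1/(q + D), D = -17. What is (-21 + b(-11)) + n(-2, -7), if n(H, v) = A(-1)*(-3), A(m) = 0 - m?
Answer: -673/28 ≈ -24.036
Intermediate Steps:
A(m) = -m
n(H, v) = -3 (n(H, v) = -1*(-1)*(-3) = 1*(-3) = -3)
b(q) = 1/(-17 + q) (b(q) = 1/(q - 17) = 1/(-17 + q))
(-21 + b(-11)) + n(-2, -7) = (-21 + 1/(-17 - 11)) - 3 = (-21 + 1/(-28)) - 3 = (-21 - 1/28) - 3 = -589/28 - 3 = -673/28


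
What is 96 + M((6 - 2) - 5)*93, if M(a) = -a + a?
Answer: 96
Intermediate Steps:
M(a) = 0
96 + M((6 - 2) - 5)*93 = 96 + 0*93 = 96 + 0 = 96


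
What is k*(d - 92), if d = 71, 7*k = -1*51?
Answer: 153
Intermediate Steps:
k = -51/7 (k = (-1*51)/7 = (⅐)*(-51) = -51/7 ≈ -7.2857)
k*(d - 92) = -51*(71 - 92)/7 = -51/7*(-21) = 153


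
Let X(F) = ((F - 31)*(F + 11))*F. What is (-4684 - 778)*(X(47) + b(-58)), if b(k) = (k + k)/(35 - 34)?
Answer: -237597000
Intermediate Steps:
X(F) = F*(-31 + F)*(11 + F) (X(F) = ((-31 + F)*(11 + F))*F = F*(-31 + F)*(11 + F))
b(k) = 2*k (b(k) = (2*k)/1 = (2*k)*1 = 2*k)
(-4684 - 778)*(X(47) + b(-58)) = (-4684 - 778)*(47*(-341 + 47² - 20*47) + 2*(-58)) = -5462*(47*(-341 + 2209 - 940) - 116) = -5462*(47*928 - 116) = -5462*(43616 - 116) = -5462*43500 = -237597000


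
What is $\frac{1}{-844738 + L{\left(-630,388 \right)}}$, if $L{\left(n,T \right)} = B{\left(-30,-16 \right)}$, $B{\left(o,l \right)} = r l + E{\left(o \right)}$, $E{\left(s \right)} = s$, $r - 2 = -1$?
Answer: $- \frac{1}{844784} \approx -1.1837 \cdot 10^{-6}$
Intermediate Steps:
$r = 1$ ($r = 2 - 1 = 1$)
$B{\left(o,l \right)} = l + o$ ($B{\left(o,l \right)} = 1 l + o = l + o$)
$L{\left(n,T \right)} = -46$ ($L{\left(n,T \right)} = -16 - 30 = -46$)
$\frac{1}{-844738 + L{\left(-630,388 \right)}} = \frac{1}{-844738 - 46} = \frac{1}{-844784} = - \frac{1}{844784}$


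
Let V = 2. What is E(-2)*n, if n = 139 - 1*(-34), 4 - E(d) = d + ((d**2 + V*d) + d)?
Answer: 1384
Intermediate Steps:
E(d) = 4 - d**2 - 4*d (E(d) = 4 - (d + ((d**2 + 2*d) + d)) = 4 - (d + (d**2 + 3*d)) = 4 - (d**2 + 4*d) = 4 + (-d**2 - 4*d) = 4 - d**2 - 4*d)
n = 173 (n = 139 + 34 = 173)
E(-2)*n = (4 - 1*(-2)**2 - 4*(-2))*173 = (4 - 1*4 + 8)*173 = (4 - 4 + 8)*173 = 8*173 = 1384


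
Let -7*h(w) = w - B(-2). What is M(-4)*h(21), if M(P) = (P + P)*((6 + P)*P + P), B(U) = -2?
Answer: -2208/7 ≈ -315.43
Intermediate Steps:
h(w) = -2/7 - w/7 (h(w) = -(w - 1*(-2))/7 = -(w + 2)/7 = -(2 + w)/7 = -2/7 - w/7)
M(P) = 2*P*(P + P*(6 + P)) (M(P) = (2*P)*(P*(6 + P) + P) = (2*P)*(P + P*(6 + P)) = 2*P*(P + P*(6 + P)))
M(-4)*h(21) = (2*(-4)**2*(7 - 4))*(-2/7 - 1/7*21) = (2*16*3)*(-2/7 - 3) = 96*(-23/7) = -2208/7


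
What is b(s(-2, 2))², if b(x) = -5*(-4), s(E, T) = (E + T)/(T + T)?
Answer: 400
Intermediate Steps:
s(E, T) = (E + T)/(2*T) (s(E, T) = (E + T)/((2*T)) = (E + T)*(1/(2*T)) = (E + T)/(2*T))
b(x) = 20
b(s(-2, 2))² = 20² = 400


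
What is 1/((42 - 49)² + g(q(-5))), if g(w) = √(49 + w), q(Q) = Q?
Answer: 49/2357 - 2*√11/2357 ≈ 0.017975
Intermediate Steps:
1/((42 - 49)² + g(q(-5))) = 1/((42 - 49)² + √(49 - 5)) = 1/((-7)² + √44) = 1/(49 + 2*√11)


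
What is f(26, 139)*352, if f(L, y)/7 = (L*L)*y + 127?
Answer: 231840224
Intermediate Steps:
f(L, y) = 889 + 7*y*L² (f(L, y) = 7*((L*L)*y + 127) = 7*(L²*y + 127) = 7*(y*L² + 127) = 7*(127 + y*L²) = 889 + 7*y*L²)
f(26, 139)*352 = (889 + 7*139*26²)*352 = (889 + 7*139*676)*352 = (889 + 657748)*352 = 658637*352 = 231840224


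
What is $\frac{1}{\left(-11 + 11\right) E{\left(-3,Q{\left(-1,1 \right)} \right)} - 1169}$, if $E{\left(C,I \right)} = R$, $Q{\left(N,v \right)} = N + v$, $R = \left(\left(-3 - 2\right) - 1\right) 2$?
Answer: $- \frac{1}{1169} \approx -0.00085543$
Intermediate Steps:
$R = -12$ ($R = \left(-5 - 1\right) 2 = \left(-6\right) 2 = -12$)
$E{\left(C,I \right)} = -12$
$\frac{1}{\left(-11 + 11\right) E{\left(-3,Q{\left(-1,1 \right)} \right)} - 1169} = \frac{1}{\left(-11 + 11\right) \left(-12\right) - 1169} = \frac{1}{0 \left(-12\right) - 1169} = \frac{1}{0 - 1169} = \frac{1}{-1169} = - \frac{1}{1169}$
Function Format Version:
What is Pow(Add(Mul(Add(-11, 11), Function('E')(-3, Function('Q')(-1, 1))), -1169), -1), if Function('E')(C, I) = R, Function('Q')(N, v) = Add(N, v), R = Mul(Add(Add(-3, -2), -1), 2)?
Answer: Rational(-1, 1169) ≈ -0.00085543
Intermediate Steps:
R = -12 (R = Mul(Add(-5, -1), 2) = Mul(-6, 2) = -12)
Function('E')(C, I) = -12
Pow(Add(Mul(Add(-11, 11), Function('E')(-3, Function('Q')(-1, 1))), -1169), -1) = Pow(Add(Mul(Add(-11, 11), -12), -1169), -1) = Pow(Add(Mul(0, -12), -1169), -1) = Pow(Add(0, -1169), -1) = Pow(-1169, -1) = Rational(-1, 1169)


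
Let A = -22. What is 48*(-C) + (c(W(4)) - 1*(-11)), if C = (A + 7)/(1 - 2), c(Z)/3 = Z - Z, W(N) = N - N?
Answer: -709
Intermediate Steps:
W(N) = 0
c(Z) = 0 (c(Z) = 3*(Z - Z) = 3*0 = 0)
C = 15 (C = (-22 + 7)/(1 - 2) = -15/(-1) = -15*(-1) = 15)
48*(-C) + (c(W(4)) - 1*(-11)) = 48*(-1*15) + (0 - 1*(-11)) = 48*(-15) + (0 + 11) = -720 + 11 = -709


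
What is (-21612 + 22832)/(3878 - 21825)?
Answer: -1220/17947 ≈ -0.067978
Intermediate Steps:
(-21612 + 22832)/(3878 - 21825) = 1220/(-17947) = 1220*(-1/17947) = -1220/17947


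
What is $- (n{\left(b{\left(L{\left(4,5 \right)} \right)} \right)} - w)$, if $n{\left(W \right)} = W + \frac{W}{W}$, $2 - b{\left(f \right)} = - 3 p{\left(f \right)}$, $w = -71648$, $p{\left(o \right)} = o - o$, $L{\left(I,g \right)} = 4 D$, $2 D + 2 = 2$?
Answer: $-71651$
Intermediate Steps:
$D = 0$ ($D = -1 + \frac{1}{2} \cdot 2 = -1 + 1 = 0$)
$L{\left(I,g \right)} = 0$ ($L{\left(I,g \right)} = 4 \cdot 0 = 0$)
$p{\left(o \right)} = 0$
$b{\left(f \right)} = 2$ ($b{\left(f \right)} = 2 - \left(-3\right) 0 = 2 - 0 = 2 + 0 = 2$)
$n{\left(W \right)} = 1 + W$ ($n{\left(W \right)} = W + 1 = 1 + W$)
$- (n{\left(b{\left(L{\left(4,5 \right)} \right)} \right)} - w) = - (\left(1 + 2\right) - -71648) = - (3 + 71648) = \left(-1\right) 71651 = -71651$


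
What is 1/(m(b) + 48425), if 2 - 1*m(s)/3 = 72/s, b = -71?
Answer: 71/3438817 ≈ 2.0647e-5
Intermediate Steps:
m(s) = 6 - 216/s
1/(m(b) + 48425) = 1/((6 - 216/(-71)) + 48425) = 1/((6 - 216*(-1/71)) + 48425) = 1/((6 + 216/71) + 48425) = 1/(642/71 + 48425) = 1/(3438817/71) = 71/3438817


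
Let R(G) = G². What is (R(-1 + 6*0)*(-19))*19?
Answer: -361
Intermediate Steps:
(R(-1 + 6*0)*(-19))*19 = ((-1 + 6*0)²*(-19))*19 = ((-1 + 0)²*(-19))*19 = ((-1)²*(-19))*19 = (1*(-19))*19 = -19*19 = -361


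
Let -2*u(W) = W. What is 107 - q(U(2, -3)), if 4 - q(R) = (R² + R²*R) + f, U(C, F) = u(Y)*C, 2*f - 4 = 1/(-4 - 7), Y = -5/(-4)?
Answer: 73613/704 ≈ 104.56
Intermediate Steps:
Y = 5/4 (Y = -5*(-¼) = 5/4 ≈ 1.2500)
u(W) = -W/2
f = 43/22 (f = 2 + 1/(2*(-4 - 7)) = 2 + (½)/(-11) = 2 + (½)*(-1/11) = 2 - 1/22 = 43/22 ≈ 1.9545)
U(C, F) = -5*C/8 (U(C, F) = (-½*5/4)*C = -5*C/8)
q(R) = 45/22 - R² - R³ (q(R) = 4 - ((R² + R²*R) + 43/22) = 4 - ((R² + R³) + 43/22) = 4 - (43/22 + R² + R³) = 4 + (-43/22 - R² - R³) = 45/22 - R² - R³)
107 - q(U(2, -3)) = 107 - (45/22 - (-5/8*2)² - (-5/8*2)³) = 107 - (45/22 - (-5/4)² - (-5/4)³) = 107 - (45/22 - 1*25/16 - 1*(-125/64)) = 107 - (45/22 - 25/16 + 125/64) = 107 - 1*1715/704 = 107 - 1715/704 = 73613/704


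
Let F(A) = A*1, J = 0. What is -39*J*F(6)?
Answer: 0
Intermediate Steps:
F(A) = A
-39*J*F(6) = -0*6 = -39*0 = 0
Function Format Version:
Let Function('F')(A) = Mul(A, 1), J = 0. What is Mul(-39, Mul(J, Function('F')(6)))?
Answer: 0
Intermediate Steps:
Function('F')(A) = A
Mul(-39, Mul(J, Function('F')(6))) = Mul(-39, Mul(0, 6)) = Mul(-39, 0) = 0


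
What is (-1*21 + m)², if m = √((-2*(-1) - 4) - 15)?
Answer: (21 - I*√17)² ≈ 424.0 - 173.17*I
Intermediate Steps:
m = I*√17 (m = √((2 - 4) - 15) = √(-2 - 15) = √(-17) = I*√17 ≈ 4.1231*I)
(-1*21 + m)² = (-1*21 + I*√17)² = (-21 + I*√17)²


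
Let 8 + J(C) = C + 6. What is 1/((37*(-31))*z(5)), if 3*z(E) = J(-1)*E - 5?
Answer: 3/22940 ≈ 0.00013078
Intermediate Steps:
J(C) = -2 + C (J(C) = -8 + (C + 6) = -8 + (6 + C) = -2 + C)
z(E) = -5/3 - E (z(E) = ((-2 - 1)*E - 5)/3 = (-3*E - 5)/3 = (-5 - 3*E)/3 = -5/3 - E)
1/((37*(-31))*z(5)) = 1/((37*(-31))*(-5/3 - 1*5)) = 1/(-1147*(-5/3 - 5)) = 1/(-1147*(-20/3)) = 1/(22940/3) = 3/22940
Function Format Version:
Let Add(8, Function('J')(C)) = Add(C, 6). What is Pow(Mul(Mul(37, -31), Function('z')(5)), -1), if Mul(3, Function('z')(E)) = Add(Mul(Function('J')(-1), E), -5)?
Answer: Rational(3, 22940) ≈ 0.00013078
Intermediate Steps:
Function('J')(C) = Add(-2, C) (Function('J')(C) = Add(-8, Add(C, 6)) = Add(-8, Add(6, C)) = Add(-2, C))
Function('z')(E) = Add(Rational(-5, 3), Mul(-1, E)) (Function('z')(E) = Mul(Rational(1, 3), Add(Mul(Add(-2, -1), E), -5)) = Mul(Rational(1, 3), Add(Mul(-3, E), -5)) = Mul(Rational(1, 3), Add(-5, Mul(-3, E))) = Add(Rational(-5, 3), Mul(-1, E)))
Pow(Mul(Mul(37, -31), Function('z')(5)), -1) = Pow(Mul(Mul(37, -31), Add(Rational(-5, 3), Mul(-1, 5))), -1) = Pow(Mul(-1147, Add(Rational(-5, 3), -5)), -1) = Pow(Mul(-1147, Rational(-20, 3)), -1) = Pow(Rational(22940, 3), -1) = Rational(3, 22940)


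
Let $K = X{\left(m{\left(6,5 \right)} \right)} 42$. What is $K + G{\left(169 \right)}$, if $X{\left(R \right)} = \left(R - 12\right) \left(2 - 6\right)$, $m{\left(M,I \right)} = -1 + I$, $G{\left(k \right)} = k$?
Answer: $1513$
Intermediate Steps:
$X{\left(R \right)} = 48 - 4 R$ ($X{\left(R \right)} = \left(-12 + R\right) \left(-4\right) = 48 - 4 R$)
$K = 1344$ ($K = \left(48 - 4 \left(-1 + 5\right)\right) 42 = \left(48 - 16\right) 42 = 32 \cdot 42 = 1344$)
$K + G{\left(169 \right)} = 1344 + 169 = 1513$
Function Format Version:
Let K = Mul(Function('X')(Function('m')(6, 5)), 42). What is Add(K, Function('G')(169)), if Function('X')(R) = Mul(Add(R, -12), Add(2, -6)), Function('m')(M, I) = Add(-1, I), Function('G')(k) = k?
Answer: 1513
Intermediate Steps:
Function('X')(R) = Add(48, Mul(-4, R)) (Function('X')(R) = Mul(Add(-12, R), -4) = Add(48, Mul(-4, R)))
K = 1344 (K = Mul(Add(48, Mul(-4, Add(-1, 5))), 42) = Mul(Add(48, Mul(-4, 4)), 42) = Mul(Add(48, -16), 42) = Mul(32, 42) = 1344)
Add(K, Function('G')(169)) = Add(1344, 169) = 1513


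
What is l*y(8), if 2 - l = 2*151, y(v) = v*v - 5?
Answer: -17700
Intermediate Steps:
y(v) = -5 + v**2 (y(v) = v**2 - 5 = -5 + v**2)
l = -300 (l = 2 - 2*151 = 2 - 1*302 = 2 - 302 = -300)
l*y(8) = -300*(-5 + 8**2) = -300*(-5 + 64) = -300*59 = -17700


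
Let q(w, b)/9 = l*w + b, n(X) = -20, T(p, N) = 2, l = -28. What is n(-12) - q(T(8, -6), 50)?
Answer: 34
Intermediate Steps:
q(w, b) = -252*w + 9*b (q(w, b) = 9*(-28*w + b) = 9*(b - 28*w) = -252*w + 9*b)
n(-12) - q(T(8, -6), 50) = -20 - (-252*2 + 9*50) = -20 - (-504 + 450) = -20 - 1*(-54) = -20 + 54 = 34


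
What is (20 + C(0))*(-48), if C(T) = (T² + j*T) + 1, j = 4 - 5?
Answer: -1008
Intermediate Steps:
j = -1
C(T) = 1 + T² - T (C(T) = (T² - T) + 1 = 1 + T² - T)
(20 + C(0))*(-48) = (20 + (1 + 0² - 1*0))*(-48) = (20 + (1 + 0 + 0))*(-48) = (20 + 1)*(-48) = 21*(-48) = -1008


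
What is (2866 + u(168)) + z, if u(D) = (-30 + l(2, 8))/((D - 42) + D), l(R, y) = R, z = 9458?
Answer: 258802/21 ≈ 12324.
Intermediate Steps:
u(D) = -28/(-42 + 2*D) (u(D) = (-30 + 2)/((D - 42) + D) = -28/((-42 + D) + D) = -28/(-42 + 2*D))
(2866 + u(168)) + z = (2866 - 14/(-21 + 168)) + 9458 = (2866 - 14/147) + 9458 = (2866 - 14*1/147) + 9458 = (2866 - 2/21) + 9458 = 60184/21 + 9458 = 258802/21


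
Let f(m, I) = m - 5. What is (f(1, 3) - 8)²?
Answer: 144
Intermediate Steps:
f(m, I) = -5 + m
(f(1, 3) - 8)² = ((-5 + 1) - 8)² = (-4 - 8)² = (-12)² = 144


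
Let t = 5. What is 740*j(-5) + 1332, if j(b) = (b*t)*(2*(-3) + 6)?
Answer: 1332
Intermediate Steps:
j(b) = 0 (j(b) = (b*5)*(2*(-3) + 6) = (5*b)*(-6 + 6) = (5*b)*0 = 0)
740*j(-5) + 1332 = 740*0 + 1332 = 0 + 1332 = 1332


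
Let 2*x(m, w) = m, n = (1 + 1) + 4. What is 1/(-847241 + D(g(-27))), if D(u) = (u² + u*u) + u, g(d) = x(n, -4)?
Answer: -1/847220 ≈ -1.1803e-6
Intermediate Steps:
n = 6 (n = 2 + 4 = 6)
x(m, w) = m/2
g(d) = 3 (g(d) = (½)*6 = 3)
D(u) = u + 2*u² (D(u) = (u² + u²) + u = 2*u² + u = u + 2*u²)
1/(-847241 + D(g(-27))) = 1/(-847241 + 3*(1 + 2*3)) = 1/(-847241 + 3*(1 + 6)) = 1/(-847241 + 3*7) = 1/(-847241 + 21) = 1/(-847220) = -1/847220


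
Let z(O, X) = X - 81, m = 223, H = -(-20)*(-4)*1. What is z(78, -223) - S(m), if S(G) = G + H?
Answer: -447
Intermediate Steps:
H = -80 (H = -5*16*1 = -80*1 = -80)
z(O, X) = -81 + X
S(G) = -80 + G (S(G) = G - 80 = -80 + G)
z(78, -223) - S(m) = (-81 - 223) - (-80 + 223) = -304 - 1*143 = -304 - 143 = -447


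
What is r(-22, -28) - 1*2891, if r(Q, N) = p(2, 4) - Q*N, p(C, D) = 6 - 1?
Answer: -3502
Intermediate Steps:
p(C, D) = 5
r(Q, N) = 5 - N*Q (r(Q, N) = 5 - Q*N = 5 - N*Q)
r(-22, -28) - 1*2891 = (5 - 1*(-28)*(-22)) - 1*2891 = (5 - 616) - 2891 = -611 - 2891 = -3502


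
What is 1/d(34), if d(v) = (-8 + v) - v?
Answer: -1/8 ≈ -0.12500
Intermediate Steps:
d(v) = -8
1/d(34) = 1/(-8) = -1/8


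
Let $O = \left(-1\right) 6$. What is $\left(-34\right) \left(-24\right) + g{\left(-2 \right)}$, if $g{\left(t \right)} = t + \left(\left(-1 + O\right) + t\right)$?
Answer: $805$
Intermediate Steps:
$O = -6$
$g{\left(t \right)} = -7 + 2 t$ ($g{\left(t \right)} = t + \left(\left(-1 - 6\right) + t\right) = t + \left(-7 + t\right) = -7 + 2 t$)
$\left(-34\right) \left(-24\right) + g{\left(-2 \right)} = \left(-34\right) \left(-24\right) + \left(-7 + 2 \left(-2\right)\right) = 816 - 11 = 805$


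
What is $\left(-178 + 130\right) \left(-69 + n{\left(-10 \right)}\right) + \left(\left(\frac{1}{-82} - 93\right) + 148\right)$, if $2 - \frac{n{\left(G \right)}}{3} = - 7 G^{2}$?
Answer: $- \frac{8013123}{82} \approx -97721.0$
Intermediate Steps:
$n{\left(G \right)} = 6 + 21 G^{2}$ ($n{\left(G \right)} = 6 - 3 \left(- 7 G^{2}\right) = 6 + 21 G^{2}$)
$\left(-178 + 130\right) \left(-69 + n{\left(-10 \right)}\right) + \left(\left(\frac{1}{-82} - 93\right) + 148\right) = \left(-178 + 130\right) \left(-69 + \left(6 + 21 \left(-10\right)^{2}\right)\right) + \left(\left(\frac{1}{-82} - 93\right) + 148\right) = - 48 \left(-69 + \left(6 + 21 \cdot 100\right)\right) + \left(\left(- \frac{1}{82} - 93\right) + 148\right) = - 48 \left(-69 + \left(6 + 2100\right)\right) + \left(- \frac{7627}{82} + 148\right) = - 48 \left(-69 + 2106\right) + \frac{4509}{82} = \left(-48\right) 2037 + \frac{4509}{82} = -97776 + \frac{4509}{82} = - \frac{8013123}{82}$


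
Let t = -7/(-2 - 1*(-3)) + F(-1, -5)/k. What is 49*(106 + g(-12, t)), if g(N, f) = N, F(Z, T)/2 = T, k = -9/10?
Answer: 4606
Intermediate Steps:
k = -9/10 (k = -9*⅒ = -9/10 ≈ -0.90000)
F(Z, T) = 2*T
t = 37/9 (t = -7/(-2 - 1*(-3)) + (2*(-5))/(-9/10) = -7/(-2 + 3) - 10*(-10/9) = -7/1 + 100/9 = -7*1 + 100/9 = -7 + 100/9 = 37/9 ≈ 4.1111)
49*(106 + g(-12, t)) = 49*(106 - 12) = 49*94 = 4606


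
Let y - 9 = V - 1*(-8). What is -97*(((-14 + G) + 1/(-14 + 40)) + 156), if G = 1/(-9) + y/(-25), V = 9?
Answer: -79946527/5850 ≈ -13666.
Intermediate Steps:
y = 26 (y = 9 + (9 - 1*(-8)) = 9 + (9 + 8) = 9 + 17 = 26)
G = -259/225 (G = 1/(-9) + 26/(-25) = 1*(-⅑) + 26*(-1/25) = -⅑ - 26/25 = -259/225 ≈ -1.1511)
-97*(((-14 + G) + 1/(-14 + 40)) + 156) = -97*(((-14 - 259/225) + 1/(-14 + 40)) + 156) = -97*((-3409/225 + 1/26) + 156) = -97*(-88409/5850 + 156) = -97*824191/5850 = -79946527/5850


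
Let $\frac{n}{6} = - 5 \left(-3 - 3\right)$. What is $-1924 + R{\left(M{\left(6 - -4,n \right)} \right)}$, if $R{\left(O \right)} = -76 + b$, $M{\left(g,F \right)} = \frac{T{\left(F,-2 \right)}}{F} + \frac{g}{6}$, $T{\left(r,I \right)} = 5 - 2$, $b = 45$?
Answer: $-1955$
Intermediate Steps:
$T{\left(r,I \right)} = 3$ ($T{\left(r,I \right)} = 5 - 2 = 3$)
$n = 180$ ($n = 6 \left(- 5 \left(-3 - 3\right)\right) = 6 \left(\left(-5\right) \left(-6\right)\right) = 6 \cdot 30 = 180$)
$M{\left(g,F \right)} = \frac{3}{F} + \frac{g}{6}$
$R{\left(O \right)} = -31$ ($R{\left(O \right)} = -76 + 45 = -31$)
$-1924 + R{\left(M{\left(6 - -4,n \right)} \right)} = -1924 - 31 = -1955$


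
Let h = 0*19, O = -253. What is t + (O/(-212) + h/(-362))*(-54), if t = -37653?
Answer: -3998049/106 ≈ -37717.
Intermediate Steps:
h = 0
t + (O/(-212) + h/(-362))*(-54) = -37653 + (-253/(-212) + 0/(-362))*(-54) = -37653 + (-253*(-1/212) + 0*(-1/362))*(-54) = -37653 + (253/212 + 0)*(-54) = -37653 + (253/212)*(-54) = -37653 - 6831/106 = -3998049/106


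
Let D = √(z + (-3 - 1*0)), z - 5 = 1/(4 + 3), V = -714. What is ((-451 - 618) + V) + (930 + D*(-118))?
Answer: -853 - 118*√105/7 ≈ -1025.7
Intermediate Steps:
z = 36/7 (z = 5 + 1/(4 + 3) = 5 + 1/7 = 5 + ⅐ = 36/7 ≈ 5.1429)
D = √105/7 (D = √(36/7 + (-3 - 1*0)) = √(36/7 + (-3 + 0)) = √(36/7 - 3) = √(15/7) = √105/7 ≈ 1.4639)
((-451 - 618) + V) + (930 + D*(-118)) = ((-451 - 618) - 714) + (930 + (√105/7)*(-118)) = (-1069 - 714) + (930 - 118*√105/7) = -1783 + (930 - 118*√105/7) = -853 - 118*√105/7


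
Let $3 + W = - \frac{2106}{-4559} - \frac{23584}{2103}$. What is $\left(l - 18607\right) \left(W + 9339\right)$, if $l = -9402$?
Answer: $- \frac{2504187452107006}{9587577} \approx -2.6119 \cdot 10^{8}$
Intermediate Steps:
$W = - \frac{131853269}{9587577}$ ($W = -3 - \left(- \frac{2106}{4559} + \frac{23584}{2103}\right) = -3 - \frac{103090538}{9587577} = - \frac{131853269}{9587577} \approx -13.753$)
$\left(l - 18607\right) \left(W + 9339\right) = \left(-9402 - 18607\right) \left(- \frac{131853269}{9587577} + 9339\right) = \left(-28009\right) \frac{89406528334}{9587577} = - \frac{2504187452107006}{9587577}$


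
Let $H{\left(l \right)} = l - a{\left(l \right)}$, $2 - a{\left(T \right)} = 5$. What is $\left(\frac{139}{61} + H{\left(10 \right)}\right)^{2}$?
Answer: $\frac{868624}{3721} \approx 233.44$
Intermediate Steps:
$a{\left(T \right)} = -3$ ($a{\left(T \right)} = 2 - 5 = -3$)
$H{\left(l \right)} = 3 + l$ ($H{\left(l \right)} = l - -3 = l + 3 = 3 + l$)
$\left(\frac{139}{61} + H{\left(10 \right)}\right)^{2} = \left(\frac{139}{61} + \left(3 + 10\right)\right)^{2} = \left(139 \cdot \frac{1}{61} + 13\right)^{2} = \left(\frac{139}{61} + 13\right)^{2} = \left(\frac{932}{61}\right)^{2} = \frac{868624}{3721}$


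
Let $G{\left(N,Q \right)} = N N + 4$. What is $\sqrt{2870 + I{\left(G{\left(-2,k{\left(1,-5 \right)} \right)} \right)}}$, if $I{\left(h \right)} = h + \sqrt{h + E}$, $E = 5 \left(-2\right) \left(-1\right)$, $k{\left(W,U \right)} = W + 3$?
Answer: $\sqrt{2878 + 3 \sqrt{2}} \approx 53.687$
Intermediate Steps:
$k{\left(W,U \right)} = 3 + W$
$G{\left(N,Q \right)} = 4 + N^{2}$ ($G{\left(N,Q \right)} = N^{2} + 4 = 4 + N^{2}$)
$E = 10$ ($E = \left(-10\right) \left(-1\right) = 10$)
$I{\left(h \right)} = h + \sqrt{10 + h}$ ($I{\left(h \right)} = h + \sqrt{h + 10} = h + \sqrt{10 + h}$)
$\sqrt{2870 + I{\left(G{\left(-2,k{\left(1,-5 \right)} \right)} \right)}} = \sqrt{2870 + \left(\left(4 + \left(-2\right)^{2}\right) + \sqrt{10 + \left(4 + \left(-2\right)^{2}\right)}\right)} = \sqrt{2870 + \left(\left(4 + 4\right) + \sqrt{10 + \left(4 + 4\right)}\right)} = \sqrt{2870 + \left(8 + \sqrt{10 + 8}\right)} = \sqrt{2870 + \left(8 + \sqrt{18}\right)} = \sqrt{2870 + \left(8 + 3 \sqrt{2}\right)} = \sqrt{2878 + 3 \sqrt{2}}$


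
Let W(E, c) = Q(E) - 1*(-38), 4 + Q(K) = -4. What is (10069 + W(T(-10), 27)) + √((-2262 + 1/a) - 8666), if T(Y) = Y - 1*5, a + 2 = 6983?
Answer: 10099 + I*√532569090027/6981 ≈ 10099.0 + 104.54*I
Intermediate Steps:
a = 6981 (a = -2 + 6983 = 6981)
Q(K) = -8 (Q(K) = -4 - 4 = -8)
T(Y) = -5 + Y (T(Y) = Y - 5 = -5 + Y)
W(E, c) = 30 (W(E, c) = -8 - 1*(-38) = -8 + 38 = 30)
(10069 + W(T(-10), 27)) + √((-2262 + 1/a) - 8666) = (10069 + 30) + √((-2262 + 1/6981) - 8666) = 10099 + √((-2262 + 1/6981) - 8666) = 10099 + √(-15791021/6981 - 8666) = 10099 + √(-76288367/6981) = 10099 + I*√532569090027/6981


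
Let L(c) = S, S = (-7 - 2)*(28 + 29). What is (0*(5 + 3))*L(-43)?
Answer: 0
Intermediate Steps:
S = -513 (S = -9*57 = -513)
L(c) = -513
(0*(5 + 3))*L(-43) = (0*(5 + 3))*(-513) = (0*8)*(-513) = 0*(-513) = 0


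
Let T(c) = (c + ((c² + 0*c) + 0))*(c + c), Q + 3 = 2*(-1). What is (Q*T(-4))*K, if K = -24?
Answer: -11520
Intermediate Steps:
Q = -5 (Q = -3 + 2*(-1) = -3 - 2 = -5)
T(c) = 2*c*(c + c²) (T(c) = (c + ((c² + 0) + 0))*(2*c) = (c + (c² + 0))*(2*c) = (c + c²)*(2*c) = 2*c*(c + c²))
(Q*T(-4))*K = -10*(-4)²*(1 - 4)*(-24) = -10*16*(-3)*(-24) = -5*(-96)*(-24) = 480*(-24) = -11520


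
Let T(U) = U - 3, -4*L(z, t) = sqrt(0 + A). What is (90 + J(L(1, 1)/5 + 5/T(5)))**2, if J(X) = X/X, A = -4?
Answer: 8281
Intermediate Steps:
L(z, t) = -I/2 (L(z, t) = -sqrt(0 - 4)/4 = -I/2)
T(U) = -3 + U
J(X) = 1
(90 + J(L(1, 1)/5 + 5/T(5)))**2 = (90 + 1)**2 = 91**2 = 8281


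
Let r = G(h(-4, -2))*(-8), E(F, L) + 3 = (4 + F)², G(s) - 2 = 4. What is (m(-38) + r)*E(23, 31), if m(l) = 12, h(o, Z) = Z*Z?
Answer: -26136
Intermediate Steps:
h(o, Z) = Z²
G(s) = 6 (G(s) = 2 + 4 = 6)
E(F, L) = -3 + (4 + F)²
r = -48 (r = 6*(-8) = -48)
(m(-38) + r)*E(23, 31) = (12 - 48)*(-3 + (4 + 23)²) = -36*(-3 + 27²) = -36*(-3 + 729) = -36*726 = -26136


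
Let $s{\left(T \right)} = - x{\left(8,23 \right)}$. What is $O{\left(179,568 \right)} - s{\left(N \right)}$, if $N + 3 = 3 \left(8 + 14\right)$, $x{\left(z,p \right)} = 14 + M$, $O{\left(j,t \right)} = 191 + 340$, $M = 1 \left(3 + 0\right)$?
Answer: $548$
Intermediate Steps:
$M = 3$ ($M = 1 \cdot 3 = 3$)
$O{\left(j,t \right)} = 531$
$x{\left(z,p \right)} = 17$ ($x{\left(z,p \right)} = 14 + 3 = 17$)
$N = 63$ ($N = -3 + 3 \left(8 + 14\right) = -3 + 3 \cdot 22 = -3 + 66 = 63$)
$s{\left(T \right)} = -17$ ($s{\left(T \right)} = \left(-1\right) 17 = -17$)
$O{\left(179,568 \right)} - s{\left(N \right)} = 531 - -17 = 531 + 17 = 548$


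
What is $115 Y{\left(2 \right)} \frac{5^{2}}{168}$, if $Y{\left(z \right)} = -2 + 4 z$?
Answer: $\frac{2875}{28} \approx 102.68$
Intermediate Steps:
$115 Y{\left(2 \right)} \frac{5^{2}}{168} = 115 \left(-2 + 4 \cdot 2\right) \frac{5^{2}}{168} = 115 \left(-2 + 8\right) 25 \cdot \frac{1}{168} = 115 \cdot 6 \cdot \frac{25}{168} = 690 \cdot \frac{25}{168} = \frac{2875}{28}$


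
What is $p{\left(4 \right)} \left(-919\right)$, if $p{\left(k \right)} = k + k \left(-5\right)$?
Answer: $14704$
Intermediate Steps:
$p{\left(k \right)} = - 4 k$ ($p{\left(k \right)} = k - 5 k = - 4 k$)
$p{\left(4 \right)} \left(-919\right) = \left(-4\right) 4 \left(-919\right) = \left(-16\right) \left(-919\right) = 14704$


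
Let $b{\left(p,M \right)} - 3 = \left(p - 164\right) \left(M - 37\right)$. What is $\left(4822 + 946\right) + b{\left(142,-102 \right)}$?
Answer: $8829$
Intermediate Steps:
$b{\left(p,M \right)} = 3 + \left(-164 + p\right) \left(-37 + M\right)$ ($b{\left(p,M \right)} = 3 + \left(p - 164\right) \left(M - 37\right) = 3 + \left(-164 + p\right) \left(-37 + M\right)$)
$\left(4822 + 946\right) + b{\left(142,-102 \right)} = \left(4822 + 946\right) - -3061 = 5768 + \left(6071 + 16728 - 5254 - 14484\right) = 5768 + 3061 = 8829$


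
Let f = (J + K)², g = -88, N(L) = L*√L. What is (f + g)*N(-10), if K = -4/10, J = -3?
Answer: 3822*I*√10/5 ≈ 2417.2*I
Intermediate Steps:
K = -⅖ (K = -4*⅒ = -⅖ ≈ -0.40000)
N(L) = L^(3/2)
f = 289/25 (f = (-3 - ⅖)² = (-17/5)² = 289/25 ≈ 11.560)
(f + g)*N(-10) = (289/25 - 88)*(-10)^(3/2) = -(-3822)*I*√10/5 = 3822*I*√10/5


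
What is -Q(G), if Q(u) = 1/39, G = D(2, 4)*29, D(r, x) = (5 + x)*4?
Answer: -1/39 ≈ -0.025641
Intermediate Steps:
D(r, x) = 20 + 4*x
G = 1044 (G = (20 + 4*4)*29 = (20 + 16)*29 = 36*29 = 1044)
Q(u) = 1/39
-Q(G) = -1*1/39 = -1/39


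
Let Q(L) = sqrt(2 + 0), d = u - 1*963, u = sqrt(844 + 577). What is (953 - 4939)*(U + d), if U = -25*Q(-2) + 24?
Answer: 3742854 - 27902*sqrt(29) + 99650*sqrt(2) ≈ 3.7335e+6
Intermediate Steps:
u = 7*sqrt(29) (u = sqrt(1421) = 7*sqrt(29) ≈ 37.696)
d = -963 + 7*sqrt(29) (d = 7*sqrt(29) - 1*963 = 7*sqrt(29) - 963 = -963 + 7*sqrt(29) ≈ -925.30)
Q(L) = sqrt(2)
U = 24 - 25*sqrt(2) (U = -25*sqrt(2) + 24 = 24 - 25*sqrt(2) ≈ -11.355)
(953 - 4939)*(U + d) = (953 - 4939)*((24 - 25*sqrt(2)) + (-963 + 7*sqrt(29))) = -3986*(-939 - 25*sqrt(2) + 7*sqrt(29)) = 3742854 - 27902*sqrt(29) + 99650*sqrt(2)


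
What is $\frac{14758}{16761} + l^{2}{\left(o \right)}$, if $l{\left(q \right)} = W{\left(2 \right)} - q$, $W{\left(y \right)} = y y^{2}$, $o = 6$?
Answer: $\frac{81802}{16761} \approx 4.8805$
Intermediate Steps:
$W{\left(y \right)} = y^{3}$
$l{\left(q \right)} = 8 - q$ ($l{\left(q \right)} = 2^{3} - q = 8 - q$)
$\frac{14758}{16761} + l^{2}{\left(o \right)} = \frac{14758}{16761} + \left(8 - 6\right)^{2} = 14758 \cdot \frac{1}{16761} + \left(8 - 6\right)^{2} = \frac{14758}{16761} + 2^{2} = \frac{14758}{16761} + 4 = \frac{81802}{16761}$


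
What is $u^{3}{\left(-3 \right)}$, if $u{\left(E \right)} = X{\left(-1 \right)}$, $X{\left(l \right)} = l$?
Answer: $-1$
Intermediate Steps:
$u{\left(E \right)} = -1$
$u^{3}{\left(-3 \right)} = \left(-1\right)^{3} = -1$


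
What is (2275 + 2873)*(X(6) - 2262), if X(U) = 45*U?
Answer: -10254816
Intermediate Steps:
(2275 + 2873)*(X(6) - 2262) = (2275 + 2873)*(45*6 - 2262) = 5148*(270 - 2262) = 5148*(-1992) = -10254816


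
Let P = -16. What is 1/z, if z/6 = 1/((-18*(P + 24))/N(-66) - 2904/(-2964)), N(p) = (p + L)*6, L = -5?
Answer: 11555/52611 ≈ 0.21963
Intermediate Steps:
N(p) = -30 + 6*p (N(p) = (p - 5)*6 = (-5 + p)*6 = -30 + 6*p)
z = 52611/11555 (z = 6/((-18*(-16 + 24))/(-30 + 6*(-66)) - 2904/(-2964)) = 6/((-18*8)/(-30 - 396) - 2904*(-1/2964)) = 6/(-144/(-426) + 242/247) = 6/(-144*(-1/426) + 242/247) = 6/(24/71 + 242/247) = 6/(23110/17537) = 6*(17537/23110) = 52611/11555 ≈ 4.5531)
1/z = 1/(52611/11555) = 11555/52611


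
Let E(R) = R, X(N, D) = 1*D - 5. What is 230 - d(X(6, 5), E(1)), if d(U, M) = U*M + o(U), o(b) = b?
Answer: 230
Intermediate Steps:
X(N, D) = -5 + D (X(N, D) = D - 5 = -5 + D)
d(U, M) = U + M*U (d(U, M) = U*M + U = M*U + U = U + M*U)
230 - d(X(6, 5), E(1)) = 230 - (-5 + 5)*(1 + 1) = 230 - 0*2 = 230 - 1*0 = 230 + 0 = 230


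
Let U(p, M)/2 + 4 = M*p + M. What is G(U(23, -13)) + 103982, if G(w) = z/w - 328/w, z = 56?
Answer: 8214612/79 ≈ 1.0398e+5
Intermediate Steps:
U(p, M) = -8 + 2*M + 2*M*p (U(p, M) = -8 + 2*(M*p + M) = -8 + 2*(M + M*p) = -8 + (2*M + 2*M*p) = -8 + 2*M + 2*M*p)
G(w) = -272/w (G(w) = 56/w - 328/w = -272/w)
G(U(23, -13)) + 103982 = -272/(-8 + 2*(-13) + 2*(-13)*23) + 103982 = -272/(-8 - 26 - 598) + 103982 = -272/(-632) + 103982 = -272*(-1/632) + 103982 = 34/79 + 103982 = 8214612/79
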